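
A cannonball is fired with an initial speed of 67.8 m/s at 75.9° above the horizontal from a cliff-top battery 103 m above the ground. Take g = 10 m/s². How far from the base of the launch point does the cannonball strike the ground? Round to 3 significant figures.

Components: v_x = 67.8 cos 75.9° = 16.52 m/s, v_y = 67.8 sin 75.9° = 65.76 m/s.
Vertical: 0 = 103 + 65.76 t − ½(10) t² ⇒ 5.000 t² − 65.76 t − 103 = 0.
t = [65.76 + √(4324 + 2060)] / 10.00 = 14.57 s.
Horizontal: R = v_x · t = 16.52 × 14.57 = 241 m.

241 m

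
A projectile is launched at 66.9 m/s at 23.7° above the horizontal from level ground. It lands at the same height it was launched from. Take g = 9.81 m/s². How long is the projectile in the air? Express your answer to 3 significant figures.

Vertical component: v_y = 66.9 sin 23.7° = 26.89 m/s.
For a projectile landing at launch height, time of flight is t = 2 v_y / g = 2 × 26.89 / 9.81 = 5.48 s.

5.48 s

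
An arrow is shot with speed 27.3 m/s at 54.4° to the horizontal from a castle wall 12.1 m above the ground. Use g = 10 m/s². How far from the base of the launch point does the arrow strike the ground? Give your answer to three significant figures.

78.4 m

Components: v_x = 27.3 cos 54.4° = 15.89 m/s, v_y = 27.3 sin 54.4° = 22.20 m/s.
Vertical: 0 = 12.1 + 22.20 t − ½(10) t² ⇒ 5.000 t² − 22.20 t − 12.1 = 0.
t = [22.20 + √(492.8 + 242.0)] / 10.00 = 4.931 s.
Horizontal: R = v_x · t = 15.89 × 4.931 = 78.4 m.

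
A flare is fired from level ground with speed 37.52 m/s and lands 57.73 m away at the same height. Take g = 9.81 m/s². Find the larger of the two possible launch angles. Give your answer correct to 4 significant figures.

Level-ground range: R = v₀² sin(2θ)/g ⇒ sin 2θ = R g / v₀² = 57.73×9.81/37.52² = 0.4023.
2θ = arcsin(0.4023) = 23.722° or 180° − 23.722° = 156.278°.
So θ = 11.86° or θ = 78.14°.

78.14°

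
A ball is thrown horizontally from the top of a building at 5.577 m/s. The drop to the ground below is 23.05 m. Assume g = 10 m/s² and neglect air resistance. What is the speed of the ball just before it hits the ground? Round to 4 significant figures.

22.18 m/s

Fall time: t = √(2 × 23.05 / 10) = 2.1471 s.
At impact: v_x = 5.577 m/s (unchanged), v_y = g t = 10 × 2.1471 = 21.471 m/s.
Speed = √(v_x² + v_y²) = √(31.103 + 461.00) = 22.18 m/s.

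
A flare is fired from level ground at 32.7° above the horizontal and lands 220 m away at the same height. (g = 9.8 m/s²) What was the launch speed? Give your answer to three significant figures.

On level ground, R = v₀² sin(2θ) / g, so v₀ = √(R g / sin 2θ).
sin(2 × 32.7°) = 0.9092.
v₀ = √(220 × 9.8 / 0.9092) = √2371 = 48.7 m/s.

48.7 m/s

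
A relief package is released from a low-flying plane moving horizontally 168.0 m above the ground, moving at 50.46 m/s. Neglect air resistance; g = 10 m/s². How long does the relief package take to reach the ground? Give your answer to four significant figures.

The horizontal speed doesn't affect the fall. With v_y0 = 0, h = ½ g t².
t = √(2 × 168.0 / 10) = √33.600 = 5.797 s.

5.797 s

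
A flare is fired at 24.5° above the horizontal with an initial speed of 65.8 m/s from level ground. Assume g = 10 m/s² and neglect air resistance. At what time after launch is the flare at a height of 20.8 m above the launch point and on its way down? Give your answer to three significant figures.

4.54 s

v_y0 = 65.8 sin 24.5° = 27.29 m/s.
Set y = v_y0 t − ½ g t² = 20.8: 5.000 t² − 27.29 t + 20.8 = 0.
t = [27.29 ± √(744.7 − 416.0)] / 10 = (27.29 ± 18.13) / 10, giving t = 0.916 s or t = 4.54 s.
On the way down corresponds to the larger root: t = 4.54 s.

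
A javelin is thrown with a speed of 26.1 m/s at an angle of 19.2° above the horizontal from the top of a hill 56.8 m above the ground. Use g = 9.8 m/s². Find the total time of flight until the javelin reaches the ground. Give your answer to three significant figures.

Vertical component: v_y = 26.1 sin 19.2° = 8.583 m/s.
Taking up as positive with launch at y = 56.8 m, landing at y = 0: 0 = 56.8 + 8.583 t − ½(9.8) t².
Solving 4.900 t² − 8.583 t − 56.8 = 0 gives t = [8.583 + √(8.583² + 4·4.900·56.8)] / 9.800 = 4.39 s.

4.39 s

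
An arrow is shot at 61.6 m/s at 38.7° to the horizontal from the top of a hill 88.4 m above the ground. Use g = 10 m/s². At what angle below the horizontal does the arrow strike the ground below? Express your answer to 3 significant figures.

v_x = 61.6 cos 38.7° = 48.07 m/s.
At impact |v_y| = √(v_y0² + 2 g h) = √(38.51² + 2×10×88.4) = 57.02 m/s.
Angle below horizontal = arctan(|v_y| / v_x) = arctan(57.02 / 48.07) = 49.9°.

49.9°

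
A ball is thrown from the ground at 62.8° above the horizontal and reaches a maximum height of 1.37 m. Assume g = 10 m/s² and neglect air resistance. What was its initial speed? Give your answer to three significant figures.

At maximum height v_y = 0, so (v₀ sin θ)² = 2 g H.
v₀ sin 62.8° = √(2 × 10 × 1.37) = 5.235 m/s.
v₀ = 5.235 / sin 62.8° = 5.235 / 0.8894 = 5.89 m/s.

5.89 m/s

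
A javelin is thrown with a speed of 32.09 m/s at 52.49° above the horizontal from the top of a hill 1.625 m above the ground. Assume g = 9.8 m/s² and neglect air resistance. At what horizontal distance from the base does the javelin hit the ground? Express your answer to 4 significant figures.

Components: v_x = 32.09 cos 52.49° = 19.540 m/s, v_y = 32.09 sin 52.49° = 25.455 m/s.
Vertical: 0 = 1.625 + 25.455 t − ½(9.8) t² ⇒ 4.900 t² − 25.455 t − 1.625 = 0.
t = [25.455 + √(647.96 + 31.850)] / 9.800 = 5.2580 s.
Horizontal: R = v_x · t = 19.540 × 5.2580 = 102.7 m.

102.7 m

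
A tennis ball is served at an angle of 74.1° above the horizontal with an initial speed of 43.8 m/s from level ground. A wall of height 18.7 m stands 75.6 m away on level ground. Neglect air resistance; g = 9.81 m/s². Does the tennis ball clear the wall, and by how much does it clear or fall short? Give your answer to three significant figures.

Yes — it clears the wall by 52.0 m.

v_x = 43.8 cos 74.1° = 12.00 m/s; v_y0 = 43.8 sin 74.1° = 42.12 m/s.
Time to reach the wall: t = 75.6 / 12.00 = 6.300 s.
Height at that point: y = 42.12×6.300 − 4.905×6.300² = 70.68 m.
That is 70.68 − 18.7 = 52.0 m above the top of the wall, so the tennis ball clears it.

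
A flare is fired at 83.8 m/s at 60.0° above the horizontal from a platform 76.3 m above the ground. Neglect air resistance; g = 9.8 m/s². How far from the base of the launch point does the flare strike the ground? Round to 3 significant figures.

Components: v_x = 83.8 cos 60.0° = 41.90 m/s, v_y = 83.8 sin 60.0° = 72.57 m/s.
Vertical: 0 = 76.3 + 72.57 t − ½(9.8) t² ⇒ 4.900 t² − 72.57 t − 76.3 = 0.
t = [72.57 + √(5266 + 1495)] / 9.800 = 15.80 s.
Horizontal: R = v_x · t = 41.90 × 15.80 = 662 m.

662 m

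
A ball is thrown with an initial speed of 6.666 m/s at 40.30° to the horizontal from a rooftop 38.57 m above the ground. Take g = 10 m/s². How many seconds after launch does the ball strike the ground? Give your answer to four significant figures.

Vertical component: v_y = 6.666 sin 40.30° = 4.3115 m/s.
Taking up as positive with launch at y = 38.57 m, landing at y = 0: 0 = 38.57 + 4.3115 t − ½(10) t².
Solving 5.000 t² − 4.3115 t − 38.57 = 0 gives t = [4.3115 + √(4.3115² + 4·5.000·38.57)] / 10.00 = 3.242 s.

3.242 s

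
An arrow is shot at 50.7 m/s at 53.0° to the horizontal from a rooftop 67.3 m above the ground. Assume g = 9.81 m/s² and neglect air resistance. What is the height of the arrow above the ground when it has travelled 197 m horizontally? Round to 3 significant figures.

v_x = 50.7 cos 53.0° = 30.51 m/s, v_y0 = 50.7 sin 53.0° = 40.49 m/s.
Time to reach x = 197 m: t = x / v_x = 197 / 30.51 = 6.457 s.
y = 67.3 + v_y0 t − ½ g t² = 67.3 + 40.49×6.457 − 4.905×6.457² = 124 m.

124 m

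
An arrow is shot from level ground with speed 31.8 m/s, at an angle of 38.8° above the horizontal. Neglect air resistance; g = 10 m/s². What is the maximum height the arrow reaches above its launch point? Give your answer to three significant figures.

19.9 m

Vertical component of launch velocity: v_y = 31.8 sin 38.8° = 19.93 m/s.
At the highest point the vertical velocity is zero, so v_y² = 2 g h_max.
h_max = (19.93)² / (2 × 10) = 397.2 / 20.00 = 19.9 m.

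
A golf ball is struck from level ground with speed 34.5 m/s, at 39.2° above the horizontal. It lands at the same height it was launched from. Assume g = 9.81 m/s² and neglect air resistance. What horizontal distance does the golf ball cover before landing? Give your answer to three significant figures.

119 m

For level ground, R = v₀² sin(2θ) / g.
sin(2 × 39.2°) = sin 78.40° = 0.9796.
R = (34.5)² × 0.9796 / 9.81 = 119 m.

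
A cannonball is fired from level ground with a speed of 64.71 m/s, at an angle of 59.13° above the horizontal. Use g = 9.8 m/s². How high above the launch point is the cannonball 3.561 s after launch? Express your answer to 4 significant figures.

135.7 m

v_y0 = 64.71 sin 59.13° = 55.543 m/s.
y(t) = v_y0 t − ½ g t² = 55.543×3.561 − 4.900×3.561² = 135.7 m.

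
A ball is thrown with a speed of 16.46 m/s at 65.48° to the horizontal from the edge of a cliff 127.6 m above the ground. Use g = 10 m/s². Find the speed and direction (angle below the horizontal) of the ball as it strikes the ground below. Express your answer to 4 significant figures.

53.13 m/s at 82.61° below the horizontal

v_x = 16.46 cos 65.48° = 6.8311 m/s (constant).
|v_y| at impact = √((14.976)² + 2×10×127.6) = 52.690 m/s.
Speed = √(6.8311² + 52.690²) = 53.13 m/s; angle = arctan(52.690/6.8311) = 82.61° below horizontal.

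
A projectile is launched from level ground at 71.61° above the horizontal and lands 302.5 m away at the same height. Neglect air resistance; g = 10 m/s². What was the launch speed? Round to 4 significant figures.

On level ground, R = v₀² sin(2θ) / g, so v₀ = √(R g / sin 2θ).
sin(2 × 71.61°) = 0.5987.
v₀ = √(302.5 × 10 / 0.5987) = √5052.6 = 71.08 m/s.

71.08 m/s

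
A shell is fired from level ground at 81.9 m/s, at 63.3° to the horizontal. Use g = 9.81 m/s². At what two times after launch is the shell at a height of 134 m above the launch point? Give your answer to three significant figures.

2.14 s and 12.8 s

v_y0 = 81.9 sin 63.3° = 73.17 m/s.
Set y = v_y0 t − ½ g t² = 134: 4.905 t² − 73.17 t + 134 = 0.
t = [73.17 ± √(5354 − 2629)] / 9.81 = (73.17 ± 52.20) / 9.81, giving t = 2.14 s or t = 12.8 s.
So the shell is at 134 m at t = 2.14 s (rising) and t = 12.8 s (falling).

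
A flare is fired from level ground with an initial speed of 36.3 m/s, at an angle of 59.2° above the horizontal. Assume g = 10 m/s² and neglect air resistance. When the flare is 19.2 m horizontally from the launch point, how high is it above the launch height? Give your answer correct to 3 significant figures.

v_x = 36.3 cos 59.2° = 18.59 m/s, v_y0 = 36.3 sin 59.2° = 31.18 m/s.
Time to reach x = 19.2 m: t = x / v_x = 19.2 / 18.59 = 1.033 s.
y = v_y0 t − ½ g t² = 31.18×1.033 − 5.000×1.033² = 26.9 m.

26.9 m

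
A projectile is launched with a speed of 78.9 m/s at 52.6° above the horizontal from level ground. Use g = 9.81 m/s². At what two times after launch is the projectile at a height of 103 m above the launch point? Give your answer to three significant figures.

v_y0 = 78.9 sin 52.6° = 62.68 m/s.
Set y = v_y0 t − ½ g t² = 103: 4.905 t² − 62.68 t + 103 = 0.
t = [62.68 ± √(3929 − 2021)] / 9.81 = (62.68 ± 43.68) / 9.81, giving t = 1.94 s or t = 10.8 s.
So the projectile is at 103 m at t = 1.94 s (rising) and t = 10.8 s (falling).

1.94 s and 10.8 s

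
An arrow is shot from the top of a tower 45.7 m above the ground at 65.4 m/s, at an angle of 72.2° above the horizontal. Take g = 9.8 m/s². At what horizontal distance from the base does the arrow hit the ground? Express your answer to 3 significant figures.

Components: v_x = 65.4 cos 72.2° = 19.99 m/s, v_y = 65.4 sin 72.2° = 62.27 m/s.
Vertical: 0 = 45.7 + 62.27 t − ½(9.8) t² ⇒ 4.900 t² − 62.27 t − 45.7 = 0.
t = [62.27 + √(3878 + 895.7)] / 9.800 = 13.40 s.
Horizontal: R = v_x · t = 19.99 × 13.40 = 268 m.

268 m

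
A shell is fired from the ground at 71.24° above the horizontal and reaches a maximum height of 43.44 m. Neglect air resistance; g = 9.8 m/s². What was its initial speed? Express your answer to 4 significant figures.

30.82 m/s

At maximum height v_y = 0, so (v₀ sin θ)² = 2 g H.
v₀ sin 71.24° = √(2 × 9.8 × 43.44) = 29.179 m/s.
v₀ = 29.179 / sin 71.24° = 29.179 / 0.9469 = 30.82 m/s.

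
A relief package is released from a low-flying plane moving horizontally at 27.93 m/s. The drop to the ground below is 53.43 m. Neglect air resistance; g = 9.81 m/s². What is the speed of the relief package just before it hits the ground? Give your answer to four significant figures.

Fall time: t = √(2 × 53.43 / 9.81) = 3.3004 s.
At impact: v_x = 27.93 m/s (unchanged), v_y = g t = 9.81 × 3.3004 = 32.377 m/s.
Speed = √(v_x² + v_y²) = √(780.08 + 1048.3) = 42.76 m/s.

42.76 m/s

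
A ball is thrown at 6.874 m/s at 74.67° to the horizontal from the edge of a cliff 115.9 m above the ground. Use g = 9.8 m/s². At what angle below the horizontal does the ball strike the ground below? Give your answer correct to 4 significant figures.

87.84°

v_x = 6.874 cos 74.67° = 1.8173 m/s.
At impact |v_y| = √(v_y0² + 2 g h) = √(6.6294² + 2×9.8×115.9) = 48.121 m/s.
Angle below horizontal = arctan(|v_y| / v_x) = arctan(48.121 / 1.8173) = 87.84°.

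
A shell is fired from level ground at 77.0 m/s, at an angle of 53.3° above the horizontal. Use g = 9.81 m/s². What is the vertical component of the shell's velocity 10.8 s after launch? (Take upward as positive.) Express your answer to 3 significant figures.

Initial vertical component: v_y0 = 77.0 sin 53.3° = 61.74 m/s.
v_y(t) = v_y0 − g t = 61.74 − 9.81 × 10.8 = -44.2 m/s.

-44.2 m/s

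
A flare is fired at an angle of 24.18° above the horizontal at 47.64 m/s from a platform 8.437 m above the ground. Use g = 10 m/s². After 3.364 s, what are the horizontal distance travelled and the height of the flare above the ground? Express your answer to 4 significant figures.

x = 146.2 m, y = 17.50 m

v_x = 47.64 cos 24.18° = 43.460 m/s; v_y0 = 47.64 sin 24.18° = 19.514 m/s.
x = v_x t = 43.460 × 3.364 = 146.2 m.
y = 8.437 + v_y0 t − ½ g t² = 17.50 m.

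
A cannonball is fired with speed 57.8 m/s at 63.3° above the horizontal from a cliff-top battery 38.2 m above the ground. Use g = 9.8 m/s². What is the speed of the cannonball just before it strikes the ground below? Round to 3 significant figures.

v_x = 57.8 cos 63.3° = 25.97 m/s is unchanged throughout.
For the vertical component, v_y² = v_y0² + 2 g h = (51.64)² + 2×9.8×38.2 = 3415, so |v_y| = 58.44 m/s.
Impact speed = √(v_x² + v_y²) = √(674.4 + 3415) = 63.9 m/s.

63.9 m/s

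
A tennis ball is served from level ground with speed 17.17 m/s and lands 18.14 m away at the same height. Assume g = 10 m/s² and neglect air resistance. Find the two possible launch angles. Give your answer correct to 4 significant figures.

18.99° and 71.01°

Level-ground range: R = v₀² sin(2θ)/g ⇒ sin 2θ = R g / v₀² = 18.14×10/17.17² = 0.6153.
2θ = arcsin(0.6153) = 37.974° or 180° − 37.974° = 142.026°.
So θ = 18.99° or θ = 71.01°.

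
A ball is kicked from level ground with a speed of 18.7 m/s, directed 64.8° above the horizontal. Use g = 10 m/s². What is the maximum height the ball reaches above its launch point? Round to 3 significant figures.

14.3 m

Vertical component of launch velocity: v_y = 18.7 sin 64.8° = 16.92 m/s.
At the highest point the vertical velocity is zero, so v_y² = 2 g h_max.
h_max = (16.92)² / (2 × 10) = 286.3 / 20.00 = 14.3 m.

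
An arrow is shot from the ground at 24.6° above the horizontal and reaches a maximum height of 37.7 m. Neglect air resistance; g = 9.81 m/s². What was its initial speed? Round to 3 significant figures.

65.3 m/s

At maximum height v_y = 0, so (v₀ sin θ)² = 2 g H.
v₀ sin 24.6° = √(2 × 9.81 × 37.7) = 27.20 m/s.
v₀ = 27.20 / sin 24.6° = 27.20 / 0.4163 = 65.3 m/s.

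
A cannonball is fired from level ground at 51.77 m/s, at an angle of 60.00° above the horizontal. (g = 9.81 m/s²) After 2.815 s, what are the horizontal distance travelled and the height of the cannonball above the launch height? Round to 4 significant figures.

x = 72.87 m, y = 87.34 m

v_x = 51.77 cos 60.00° = 25.885 m/s; v_y0 = 51.77 sin 60.00° = 44.834 m/s.
x = v_x t = 25.885 × 2.815 = 72.87 m.
y = v_y0 t − ½ g t² = 44.834×2.815 − 4.905×2.815² = 87.34 m.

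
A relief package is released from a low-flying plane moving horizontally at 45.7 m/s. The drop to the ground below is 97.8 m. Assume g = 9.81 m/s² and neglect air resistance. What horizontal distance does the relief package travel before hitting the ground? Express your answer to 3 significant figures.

204 m

Initial vertical velocity is zero, so the fall time comes from h = ½ g t²: t = √(2 × 97.8 / 9.81) = 4.465 s.
Horizontal motion is uniform at 45.7 m/s, so x = 45.7 × 4.465 = 204 m.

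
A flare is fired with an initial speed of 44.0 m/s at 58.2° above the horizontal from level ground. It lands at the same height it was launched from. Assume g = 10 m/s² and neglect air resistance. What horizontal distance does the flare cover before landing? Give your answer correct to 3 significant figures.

173 m

For level ground, R = v₀² sin(2θ) / g.
sin(2 × 58.2°) = sin 116.4° = 0.8957.
R = (44.0)² × 0.8957 / 10 = 173 m.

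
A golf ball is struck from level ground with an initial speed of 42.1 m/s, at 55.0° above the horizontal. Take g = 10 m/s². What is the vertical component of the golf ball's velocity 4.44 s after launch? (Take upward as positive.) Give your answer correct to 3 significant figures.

-9.91 m/s

Initial vertical component: v_y0 = 42.1 sin 55.0° = 34.49 m/s.
v_y(t) = v_y0 − g t = 34.49 − 10 × 4.44 = -9.91 m/s.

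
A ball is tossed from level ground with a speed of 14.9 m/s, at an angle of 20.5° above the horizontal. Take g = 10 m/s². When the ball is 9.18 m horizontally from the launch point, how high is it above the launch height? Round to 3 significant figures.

v_x = 14.9 cos 20.5° = 13.96 m/s, v_y0 = 14.9 sin 20.5° = 5.218 m/s.
Time to reach x = 9.18 m: t = x / v_x = 9.18 / 13.96 = 0.6576 s.
y = v_y0 t − ½ g t² = 5.218×0.6576 − 5.000×0.6576² = 1.27 m.

1.27 m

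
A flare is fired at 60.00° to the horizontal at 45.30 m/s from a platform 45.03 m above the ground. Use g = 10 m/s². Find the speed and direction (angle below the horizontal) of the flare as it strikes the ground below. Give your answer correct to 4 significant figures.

v_x = 45.30 cos 60.00° = 22.650 m/s (constant).
|v_y| at impact = √((39.231)² + 2×10×45.03) = 49.393 m/s.
Speed = √(22.650² + 49.393²) = 54.34 m/s; angle = arctan(49.393/22.650) = 65.37° below horizontal.

54.34 m/s at 65.37° below the horizontal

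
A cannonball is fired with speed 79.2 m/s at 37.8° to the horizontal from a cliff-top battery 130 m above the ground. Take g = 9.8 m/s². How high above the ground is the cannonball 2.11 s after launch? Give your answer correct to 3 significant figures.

211 m

v_y0 = 79.2 sin 37.8° = 48.54 m/s.
y(t) = 130 + v_y0 t − ½ g t² = 130 + 48.54×2.11 − ½×9.8×2.11² = 211 m.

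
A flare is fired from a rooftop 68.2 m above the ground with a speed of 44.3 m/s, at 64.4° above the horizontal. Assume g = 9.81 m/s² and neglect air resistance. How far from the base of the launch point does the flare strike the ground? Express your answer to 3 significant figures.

184 m

Components: v_x = 44.3 cos 64.4° = 19.14 m/s, v_y = 44.3 sin 64.4° = 39.95 m/s.
Vertical: 0 = 68.2 + 39.95 t − ½(9.81) t² ⇒ 4.905 t² − 39.95 t − 68.2 = 0.
t = [39.95 + √(1596 + 1338)] / 9.810 = 9.594 s.
Horizontal: R = v_x · t = 19.14 × 9.594 = 184 m.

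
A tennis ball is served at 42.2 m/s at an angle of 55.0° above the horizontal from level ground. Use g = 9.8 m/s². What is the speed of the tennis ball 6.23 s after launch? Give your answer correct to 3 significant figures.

v_x = 42.2 cos 55.0° = 24.20 m/s (constant).
v_y(t) = 42.2 sin 55.0° − g t = 34.57 − 9.8 × 6.23 = -26.48 m/s.
Speed = √(v_x² + v_y²) = √(585.6 + 701.2) = 35.9 m/s.

35.9 m/s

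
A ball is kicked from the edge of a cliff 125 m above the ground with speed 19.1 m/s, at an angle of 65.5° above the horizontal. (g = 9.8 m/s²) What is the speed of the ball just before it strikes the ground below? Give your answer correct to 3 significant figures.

53.1 m/s

v_x = 19.1 cos 65.5° = 7.921 m/s is unchanged throughout.
For the vertical component, v_y² = v_y0² + 2 g h = (17.38)² + 2×9.8×125 = 2752, so |v_y| = 52.46 m/s.
Impact speed = √(v_x² + v_y²) = √(62.74 + 2752) = 53.1 m/s.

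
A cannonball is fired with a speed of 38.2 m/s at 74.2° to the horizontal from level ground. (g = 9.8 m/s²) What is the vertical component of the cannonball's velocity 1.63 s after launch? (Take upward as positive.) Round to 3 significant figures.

20.8 m/s

Initial vertical component: v_y0 = 38.2 sin 74.2° = 36.76 m/s.
v_y(t) = v_y0 − g t = 36.76 − 9.8 × 1.63 = 20.8 m/s.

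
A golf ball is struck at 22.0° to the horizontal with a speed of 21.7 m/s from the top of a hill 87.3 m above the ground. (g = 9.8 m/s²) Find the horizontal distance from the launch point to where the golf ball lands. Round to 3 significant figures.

103 m

Components: v_x = 21.7 cos 22.0° = 20.12 m/s, v_y = 21.7 sin 22.0° = 8.129 m/s.
Vertical: 0 = 87.3 + 8.129 t − ½(9.8) t² ⇒ 4.900 t² − 8.129 t − 87.3 = 0.
t = [8.129 + √(66.08 + 1711)] / 9.800 = 5.131 s.
Horizontal: R = v_x · t = 20.12 × 5.131 = 103 m.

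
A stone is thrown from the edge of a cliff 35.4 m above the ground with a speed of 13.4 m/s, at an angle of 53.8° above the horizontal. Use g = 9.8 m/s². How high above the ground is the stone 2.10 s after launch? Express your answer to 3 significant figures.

36.5 m

v_y0 = 13.4 sin 53.8° = 10.81 m/s.
y(t) = 35.4 + v_y0 t − ½ g t² = 35.4 + 10.81×2.10 − ½×9.8×2.10² = 36.5 m.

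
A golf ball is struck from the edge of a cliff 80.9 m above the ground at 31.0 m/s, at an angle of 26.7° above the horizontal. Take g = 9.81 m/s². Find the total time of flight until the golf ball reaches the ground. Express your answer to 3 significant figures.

5.72 s

Vertical component: v_y = 31.0 sin 26.7° = 13.93 m/s.
Taking up as positive with launch at y = 80.9 m, landing at y = 0: 0 = 80.9 + 13.93 t − ½(9.81) t².
Solving 4.905 t² − 13.93 t − 80.9 = 0 gives t = [13.93 + √(13.93² + 4·4.905·80.9)] / 9.810 = 5.72 s.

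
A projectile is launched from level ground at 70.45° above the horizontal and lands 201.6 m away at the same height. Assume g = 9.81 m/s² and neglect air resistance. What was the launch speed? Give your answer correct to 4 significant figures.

56.00 m/s

On level ground, R = v₀² sin(2θ) / g, so v₀ = √(R g / sin 2θ).
sin(2 × 70.45°) = 0.6307.
v₀ = √(201.6 × 9.81 / 0.6307) = √3135.7 = 56.00 m/s.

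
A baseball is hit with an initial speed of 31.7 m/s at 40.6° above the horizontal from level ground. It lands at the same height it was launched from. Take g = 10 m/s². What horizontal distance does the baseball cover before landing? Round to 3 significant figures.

99.3 m

For level ground, R = v₀² sin(2θ) / g.
sin(2 × 40.6°) = sin 81.20° = 0.9882.
R = (31.7)² × 0.9882 / 10 = 99.3 m.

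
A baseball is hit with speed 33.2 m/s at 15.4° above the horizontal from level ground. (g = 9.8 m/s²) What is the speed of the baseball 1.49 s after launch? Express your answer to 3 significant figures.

32.5 m/s

v_x = 33.2 cos 15.4° = 32.01 m/s (constant).
v_y(t) = 33.2 sin 15.4° − g t = 8.816 − 9.8 × 1.49 = -5.786 m/s.
Speed = √(v_x² + v_y²) = √(1025 + 33.48) = 32.5 m/s.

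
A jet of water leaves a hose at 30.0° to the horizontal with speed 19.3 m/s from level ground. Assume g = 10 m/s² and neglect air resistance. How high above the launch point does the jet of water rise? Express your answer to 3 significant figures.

4.66 m

Vertical component of launch velocity: v_y = 19.3 sin 30.0° = 9.650 m/s.
At the highest point the vertical velocity is zero, so v_y² = 2 g h_max.
h_max = (9.650)² / (2 × 10) = 93.12 / 20.00 = 4.66 m.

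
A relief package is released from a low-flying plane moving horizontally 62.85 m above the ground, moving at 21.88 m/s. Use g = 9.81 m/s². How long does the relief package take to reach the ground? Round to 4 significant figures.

3.580 s

The horizontal speed doesn't affect the fall. With v_y0 = 0, h = ½ g t².
t = √(2 × 62.85 / 9.81) = √12.813 = 3.580 s.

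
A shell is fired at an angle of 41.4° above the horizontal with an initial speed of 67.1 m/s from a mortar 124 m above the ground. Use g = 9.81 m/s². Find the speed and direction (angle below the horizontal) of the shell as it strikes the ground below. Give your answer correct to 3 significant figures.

v_x = 67.1 cos 41.4° = 50.33 m/s (constant).
|v_y| at impact = √((44.37)² + 2×9.81×124) = 66.34 m/s.
Speed = √(50.33² + 66.34²) = 83.3 m/s; angle = arctan(66.34/50.33) = 52.8° below horizontal.

83.3 m/s at 52.8° below the horizontal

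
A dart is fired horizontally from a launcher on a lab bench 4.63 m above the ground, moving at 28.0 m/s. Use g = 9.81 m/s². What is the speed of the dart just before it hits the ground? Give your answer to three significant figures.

29.6 m/s

Fall time: t = √(2 × 4.63 / 9.81) = 0.9716 s.
At impact: v_x = 28.0 m/s (unchanged), v_y = g t = 9.81 × 0.9716 = 9.531 m/s.
Speed = √(v_x² + v_y²) = √(784.0 + 90.84) = 29.6 m/s.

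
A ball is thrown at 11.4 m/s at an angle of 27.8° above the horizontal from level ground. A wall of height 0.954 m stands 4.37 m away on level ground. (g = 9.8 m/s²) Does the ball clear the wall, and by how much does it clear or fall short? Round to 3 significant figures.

v_x = 11.4 cos 27.8° = 10.08 m/s; v_y0 = 11.4 sin 27.8° = 5.317 m/s.
Time to reach the wall: t = 4.37 / 10.08 = 0.4335 s.
Height at that point: y = 5.317×0.4335 − 4.900×0.4335² = 1.384 m.
That is 1.384 − 0.954 = 0.430 m above the top of the wall, so the ball clears it.

Yes — it clears the wall by 0.430 m.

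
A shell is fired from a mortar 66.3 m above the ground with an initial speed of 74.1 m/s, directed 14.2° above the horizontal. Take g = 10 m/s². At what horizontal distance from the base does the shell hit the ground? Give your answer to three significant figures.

Components: v_x = 74.1 cos 14.2° = 71.84 m/s, v_y = 74.1 sin 14.2° = 18.18 m/s.
Vertical: 0 = 66.3 + 18.18 t − ½(10) t² ⇒ 5.000 t² − 18.18 t − 66.3 = 0.
t = [18.18 + √(330.5 + 1326)] / 10.00 = 5.888 s.
Horizontal: R = v_x · t = 71.84 × 5.888 = 423 m.

423 m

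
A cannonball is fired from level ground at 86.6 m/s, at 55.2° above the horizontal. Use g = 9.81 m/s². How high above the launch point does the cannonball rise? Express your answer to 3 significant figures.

Vertical component of launch velocity: v_y = 86.6 sin 55.2° = 71.11 m/s.
At the highest point the vertical velocity is zero, so v_y² = 2 g h_max.
h_max = (71.11)² / (2 × 9.81) = 5057 / 19.62 = 258 m.

258 m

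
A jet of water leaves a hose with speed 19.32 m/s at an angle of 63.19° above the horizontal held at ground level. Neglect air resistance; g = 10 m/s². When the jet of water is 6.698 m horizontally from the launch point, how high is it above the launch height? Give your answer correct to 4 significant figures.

10.30 m

v_x = 19.32 cos 63.19° = 8.7140 m/s, v_y0 = 19.32 sin 63.19° = 17.243 m/s.
Time to reach x = 6.698 m: t = x / v_x = 6.698 / 8.7140 = 0.76865 s.
y = v_y0 t − ½ g t² = 17.243×0.76865 − 5.000×0.76865² = 10.30 m.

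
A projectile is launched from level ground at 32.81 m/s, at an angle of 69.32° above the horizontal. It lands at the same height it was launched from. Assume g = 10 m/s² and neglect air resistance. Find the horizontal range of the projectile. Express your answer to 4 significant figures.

For level ground, R = v₀² sin(2θ) / g.
sin(2 × 69.32°) = sin 138.64° = 0.6608.
R = (32.81)² × 0.6608 / 10 = 71.13 m.

71.13 m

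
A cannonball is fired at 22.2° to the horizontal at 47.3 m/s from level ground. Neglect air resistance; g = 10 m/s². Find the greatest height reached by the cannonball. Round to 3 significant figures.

16.0 m

Vertical component of launch velocity: v_y = 47.3 sin 22.2° = 17.87 m/s.
At the highest point the vertical velocity is zero, so v_y² = 2 g h_max.
h_max = (17.87)² / (2 × 10) = 319.3 / 20.00 = 16.0 m.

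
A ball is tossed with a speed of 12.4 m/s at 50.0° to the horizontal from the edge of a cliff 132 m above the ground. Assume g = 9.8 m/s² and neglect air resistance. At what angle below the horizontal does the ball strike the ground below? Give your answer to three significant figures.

81.2°

v_x = 12.4 cos 50.0° = 7.971 m/s.
At impact |v_y| = √(v_y0² + 2 g h) = √(9.499² + 2×9.8×132) = 51.74 m/s.
Angle below horizontal = arctan(|v_y| / v_x) = arctan(51.74 / 7.971) = 81.2°.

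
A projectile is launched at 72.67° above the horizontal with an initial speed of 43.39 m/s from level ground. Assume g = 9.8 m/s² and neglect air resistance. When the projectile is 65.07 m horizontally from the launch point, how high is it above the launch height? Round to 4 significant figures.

84.33 m

v_x = 43.39 cos 72.67° = 12.925 m/s, v_y0 = 43.39 sin 72.67° = 41.420 m/s.
Time to reach x = 65.07 m: t = x / v_x = 65.07 / 12.925 = 5.0344 s.
y = v_y0 t − ½ g t² = 41.420×5.0344 − 4.900×5.0344² = 84.33 m.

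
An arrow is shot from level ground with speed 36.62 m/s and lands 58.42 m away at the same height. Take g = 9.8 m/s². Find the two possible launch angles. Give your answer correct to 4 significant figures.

12.64° and 77.36°

Level-ground range: R = v₀² sin(2θ)/g ⇒ sin 2θ = R g / v₀² = 58.42×9.8/36.62² = 0.4269.
2θ = arcsin(0.4269) = 25.271° or 180° − 25.271° = 154.729°.
So θ = 12.64° or θ = 77.36°.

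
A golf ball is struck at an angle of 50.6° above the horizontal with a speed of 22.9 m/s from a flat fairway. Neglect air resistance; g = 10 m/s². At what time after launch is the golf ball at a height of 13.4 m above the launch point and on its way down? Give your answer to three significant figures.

2.44 s

v_y0 = 22.9 sin 50.6° = 17.70 m/s.
Set y = v_y0 t − ½ g t² = 13.4: 5.000 t² − 17.70 t + 13.4 = 0.
t = [17.70 ± √(313.3 − 268.0)] / 10 = (17.70 ± 6.731) / 10, giving t = 1.10 s or t = 2.44 s.
On the way down corresponds to the larger root: t = 2.44 s.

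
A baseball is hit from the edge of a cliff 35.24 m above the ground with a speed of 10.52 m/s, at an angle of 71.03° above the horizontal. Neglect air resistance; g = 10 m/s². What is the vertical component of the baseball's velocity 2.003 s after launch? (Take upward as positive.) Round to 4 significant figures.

Initial vertical component: v_y0 = 10.52 sin 71.03° = 9.9486 m/s.
v_y(t) = v_y0 − g t = 9.9486 − 10 × 2.003 = -10.08 m/s.

-10.08 m/s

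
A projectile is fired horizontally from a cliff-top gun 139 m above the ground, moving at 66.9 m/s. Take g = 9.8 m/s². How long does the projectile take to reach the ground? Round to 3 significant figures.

5.33 s

The horizontal speed doesn't affect the fall. With v_y0 = 0, h = ½ g t².
t = √(2 × 139 / 9.8) = √28.37 = 5.33 s.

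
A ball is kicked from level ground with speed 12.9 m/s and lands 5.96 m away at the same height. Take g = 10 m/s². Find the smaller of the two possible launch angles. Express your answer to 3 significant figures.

10.5°

Level-ground range: R = v₀² sin(2θ)/g ⇒ sin 2θ = R g / v₀² = 5.96×10/12.9² = 0.3582.
2θ = arcsin(0.3582) = 20.99° or 180° − 20.99° = 159.01°.
So θ = 10.5° or θ = 79.5°.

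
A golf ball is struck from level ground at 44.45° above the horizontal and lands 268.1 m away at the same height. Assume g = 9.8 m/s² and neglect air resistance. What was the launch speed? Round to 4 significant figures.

51.26 m/s

On level ground, R = v₀² sin(2θ) / g, so v₀ = √(R g / sin 2θ).
sin(2 × 44.45°) = 0.9998.
v₀ = √(268.1 × 9.8 / 0.9998) = √2627.9 = 51.26 m/s.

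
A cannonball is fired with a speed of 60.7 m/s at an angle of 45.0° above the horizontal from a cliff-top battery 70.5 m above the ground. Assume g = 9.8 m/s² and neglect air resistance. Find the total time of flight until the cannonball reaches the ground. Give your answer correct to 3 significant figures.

10.2 s

Vertical component: v_y = 60.7 sin 45.0° = 42.92 m/s.
Taking up as positive with launch at y = 70.5 m, landing at y = 0: 0 = 70.5 + 42.92 t − ½(9.8) t².
Solving 4.900 t² − 42.92 t − 70.5 = 0 gives t = [42.92 + √(42.92² + 4·4.900·70.5)] / 9.800 = 10.2 s.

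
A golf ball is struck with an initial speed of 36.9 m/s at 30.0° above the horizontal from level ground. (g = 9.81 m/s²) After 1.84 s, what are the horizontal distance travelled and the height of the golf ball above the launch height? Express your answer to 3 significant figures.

v_x = 36.9 cos 30.0° = 31.96 m/s; v_y0 = 36.9 sin 30.0° = 18.45 m/s.
x = v_x t = 31.96 × 1.84 = 58.8 m.
y = v_y0 t − ½ g t² = 18.45×1.84 − 4.905×1.84² = 17.3 m.

x = 58.8 m, y = 17.3 m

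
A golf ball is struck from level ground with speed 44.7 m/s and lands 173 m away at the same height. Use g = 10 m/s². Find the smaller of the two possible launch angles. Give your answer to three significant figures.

Level-ground range: R = v₀² sin(2θ)/g ⇒ sin 2θ = R g / v₀² = 173×10/44.7² = 0.8658.
2θ = arcsin(0.8658) = 59.97° or 180° − 59.97° = 120.03°.
So θ = 30.0° or θ = 60.0°.

30.0°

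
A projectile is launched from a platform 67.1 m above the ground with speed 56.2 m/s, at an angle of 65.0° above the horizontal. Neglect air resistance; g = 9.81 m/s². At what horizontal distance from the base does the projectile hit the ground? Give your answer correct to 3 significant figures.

Components: v_x = 56.2 cos 65.0° = 23.75 m/s, v_y = 56.2 sin 65.0° = 50.93 m/s.
Vertical: 0 = 67.1 + 50.93 t − ½(9.81) t² ⇒ 4.905 t² − 50.93 t − 67.1 = 0.
t = [50.93 + √(2594 + 1317)] / 9.810 = 11.57 s.
Horizontal: R = v_x · t = 23.75 × 11.57 = 275 m.

275 m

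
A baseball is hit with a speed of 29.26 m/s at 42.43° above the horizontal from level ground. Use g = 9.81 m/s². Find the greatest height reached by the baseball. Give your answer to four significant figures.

19.86 m

Vertical component of launch velocity: v_y = 29.26 sin 42.43° = 19.741 m/s.
At the highest point the vertical velocity is zero, so v_y² = 2 g h_max.
h_max = (19.741)² / (2 × 9.81) = 389.71 / 19.62 = 19.86 m.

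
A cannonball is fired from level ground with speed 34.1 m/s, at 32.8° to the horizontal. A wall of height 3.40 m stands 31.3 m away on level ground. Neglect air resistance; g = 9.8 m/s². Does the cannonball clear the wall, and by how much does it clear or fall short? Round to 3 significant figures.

v_x = 34.1 cos 32.8° = 28.66 m/s; v_y0 = 34.1 sin 32.8° = 18.47 m/s.
Time to reach the wall: t = 31.3 / 28.66 = 1.092 s.
Height at that point: y = 18.47×1.092 − 4.900×1.092² = 14.33 m.
That is 14.33 − 3.40 = 10.9 m above the top of the wall, so the cannonball clears it.

Yes — it clears the wall by 10.9 m.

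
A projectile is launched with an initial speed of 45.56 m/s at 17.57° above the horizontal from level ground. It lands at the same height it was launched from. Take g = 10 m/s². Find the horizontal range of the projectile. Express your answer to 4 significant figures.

Components: v_x = 45.56 cos 17.57° = 43.435 m/s, v_y = 45.56 sin 17.57° = 13.753 m/s.
Time of flight (same landing height): t = 2 v_y / g = 2 × 13.753 / 10 = 2.7506 s.
Range: R = v_x · t = 43.435 × 2.7506 = 119.5 m.

119.5 m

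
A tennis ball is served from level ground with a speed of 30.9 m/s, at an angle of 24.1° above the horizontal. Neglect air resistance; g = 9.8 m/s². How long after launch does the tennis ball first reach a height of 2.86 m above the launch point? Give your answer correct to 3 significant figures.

v_y0 = 30.9 sin 24.1° = 12.62 m/s.
Set y = v_y0 t − ½ g t² = 2.86: 4.900 t² − 12.62 t + 2.86 = 0.
t = [12.62 ± √(159.3 − 56.06)] / 9.8 = (12.62 ± 10.16) / 9.8, giving t = 0.251 s or t = 2.32 s.
The tennis ball is on the way up at the first time, so t = 0.251 s.

0.251 s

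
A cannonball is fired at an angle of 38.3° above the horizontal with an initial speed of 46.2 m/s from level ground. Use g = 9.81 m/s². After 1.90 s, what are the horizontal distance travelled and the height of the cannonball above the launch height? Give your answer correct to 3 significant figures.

x = 68.9 m, y = 36.7 m

v_x = 46.2 cos 38.3° = 36.26 m/s; v_y0 = 46.2 sin 38.3° = 28.63 m/s.
x = v_x t = 36.26 × 1.90 = 68.9 m.
y = v_y0 t − ½ g t² = 28.63×1.90 − 4.905×1.90² = 36.7 m.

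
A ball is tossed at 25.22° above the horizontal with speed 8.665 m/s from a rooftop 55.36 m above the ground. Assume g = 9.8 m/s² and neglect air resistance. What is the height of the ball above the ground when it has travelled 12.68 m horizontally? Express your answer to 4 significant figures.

v_x = 8.665 cos 25.22° = 7.8390 m/s, v_y0 = 8.665 sin 25.22° = 3.6921 m/s.
Time to reach x = 12.68 m: t = x / v_x = 12.68 / 7.8390 = 1.6176 s.
y = 55.36 + v_y0 t − ½ g t² = 55.36 + 3.6921×1.6176 − 4.900×1.6176² = 48.51 m.

48.51 m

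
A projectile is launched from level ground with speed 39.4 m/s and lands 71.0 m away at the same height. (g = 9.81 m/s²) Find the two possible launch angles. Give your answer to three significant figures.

13.3° and 76.7°

Level-ground range: R = v₀² sin(2θ)/g ⇒ sin 2θ = R g / v₀² = 71.0×9.81/39.4² = 0.4487.
2θ = arcsin(0.4487) = 26.66° or 180° − 26.66° = 153.34°.
So θ = 13.3° or θ = 76.7°.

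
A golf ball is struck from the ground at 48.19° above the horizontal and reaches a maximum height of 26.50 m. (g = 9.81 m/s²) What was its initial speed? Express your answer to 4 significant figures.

At maximum height v_y = 0, so (v₀ sin θ)² = 2 g H.
v₀ sin 48.19° = √(2 × 9.81 × 26.50) = 22.802 m/s.
v₀ = 22.802 / sin 48.19° = 22.802 / 0.7454 = 30.59 m/s.

30.59 m/s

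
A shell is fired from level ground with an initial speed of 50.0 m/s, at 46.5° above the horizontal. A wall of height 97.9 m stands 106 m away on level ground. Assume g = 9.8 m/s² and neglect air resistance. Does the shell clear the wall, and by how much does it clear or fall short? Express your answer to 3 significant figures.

No — it falls 32.7 m short of clearing the wall.

v_x = 50.0 cos 46.5° = 34.42 m/s; v_y0 = 50.0 sin 46.5° = 36.27 m/s.
Time to reach the wall: t = 106 / 34.42 = 3.080 s.
Height at that point: y = 36.27×3.080 − 4.900×3.080² = 65.23 m.
That is 97.9 − 65.23 = 32.7 m below the top of the wall, so the shell does not clear it.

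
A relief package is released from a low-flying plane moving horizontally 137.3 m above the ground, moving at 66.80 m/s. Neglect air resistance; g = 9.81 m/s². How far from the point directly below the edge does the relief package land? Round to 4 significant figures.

353.4 m

Initial vertical velocity is zero, so the fall time comes from h = ½ g t²: t = √(2 × 137.3 / 9.81) = 5.2907 s.
Horizontal motion is uniform at 66.80 m/s, so x = 66.80 × 5.2907 = 353.4 m.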